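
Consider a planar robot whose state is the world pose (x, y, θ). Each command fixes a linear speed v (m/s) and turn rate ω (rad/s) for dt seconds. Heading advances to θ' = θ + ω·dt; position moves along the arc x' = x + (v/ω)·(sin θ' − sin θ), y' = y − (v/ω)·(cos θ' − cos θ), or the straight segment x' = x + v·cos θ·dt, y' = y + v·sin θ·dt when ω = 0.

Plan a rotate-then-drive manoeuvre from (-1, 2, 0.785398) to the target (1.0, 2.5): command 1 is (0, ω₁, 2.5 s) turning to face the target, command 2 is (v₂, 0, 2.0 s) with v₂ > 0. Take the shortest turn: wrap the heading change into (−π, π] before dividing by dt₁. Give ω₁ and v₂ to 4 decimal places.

ω₁ = -0.2162, v₂ = 1.0308

heading to target = atan2(2.5−2, 1−-1) = 0.2450
Δθ = wrap(0.2450 − 0.7854) = -0.5404; ω₁ = Δθ/dt₁ = -0.2162
distance = √((1−-1)² + (2.5−2)²) = 2.0616; v₂ = distance/dt₂ = 1.0308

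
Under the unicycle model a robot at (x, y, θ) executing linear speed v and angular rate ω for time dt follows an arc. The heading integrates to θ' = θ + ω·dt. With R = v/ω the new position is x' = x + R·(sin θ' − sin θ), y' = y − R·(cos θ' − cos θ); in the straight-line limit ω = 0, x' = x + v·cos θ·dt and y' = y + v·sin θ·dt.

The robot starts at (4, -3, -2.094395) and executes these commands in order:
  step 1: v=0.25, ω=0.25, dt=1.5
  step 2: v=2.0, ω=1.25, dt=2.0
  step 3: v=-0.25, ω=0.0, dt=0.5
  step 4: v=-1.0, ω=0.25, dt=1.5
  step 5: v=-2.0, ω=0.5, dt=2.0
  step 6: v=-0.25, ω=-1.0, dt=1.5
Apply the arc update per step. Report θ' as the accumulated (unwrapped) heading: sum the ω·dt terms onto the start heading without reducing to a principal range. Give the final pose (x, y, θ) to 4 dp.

step 1: θ'=-1.7194 (R=1.0000) → pose (3.8770, -3.3519, -1.7194)
step 2: θ'=0.7806 (R=1.6000) → pose (6.5853, -4.7256, 0.7806)
step 3: θ'=0.7806 (straight) → pose (6.4965, -4.8136, 0.7806)
step 4: θ'=1.1556 (R=-4.0000) → pose (5.6512, -6.0421, 1.1556)
step 5: θ'=2.1556 (R=-4.0000) → pose (5.9761, -9.8637, 2.1556)
step 6: θ'=0.6556 (R=0.2500) → pose (5.9201, -10.1999, 0.6556)

(5.9201, -10.1999, 0.6556)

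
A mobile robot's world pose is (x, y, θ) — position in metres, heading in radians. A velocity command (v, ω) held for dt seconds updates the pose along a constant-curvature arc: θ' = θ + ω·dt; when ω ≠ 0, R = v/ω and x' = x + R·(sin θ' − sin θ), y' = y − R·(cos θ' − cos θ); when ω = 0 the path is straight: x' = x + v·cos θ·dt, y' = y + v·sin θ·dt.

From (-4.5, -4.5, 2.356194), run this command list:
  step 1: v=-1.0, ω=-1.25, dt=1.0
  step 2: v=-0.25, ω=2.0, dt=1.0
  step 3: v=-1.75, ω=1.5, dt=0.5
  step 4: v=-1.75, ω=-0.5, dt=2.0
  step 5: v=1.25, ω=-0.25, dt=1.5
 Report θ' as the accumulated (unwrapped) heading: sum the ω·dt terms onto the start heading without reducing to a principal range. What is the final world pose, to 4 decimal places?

(-1.8178, -3.7567, 2.4812)

step 1: θ'=1.1062 (R=0.8000) → pose (-4.3505, -5.4241, 1.1062)
step 2: θ'=3.1062 (R=-0.1250) → pose (-4.2432, -5.6051, 3.1062)
step 3: θ'=3.8562 (R=-1.1667) → pose (-3.4373, -5.3204, 3.8562)
step 4: θ'=2.8562 (R=3.5000) → pose (-0.1583, -4.6057, 2.8562)
step 5: θ'=2.4812 (R=-5.0000) → pose (-1.8178, -3.7567, 2.4812)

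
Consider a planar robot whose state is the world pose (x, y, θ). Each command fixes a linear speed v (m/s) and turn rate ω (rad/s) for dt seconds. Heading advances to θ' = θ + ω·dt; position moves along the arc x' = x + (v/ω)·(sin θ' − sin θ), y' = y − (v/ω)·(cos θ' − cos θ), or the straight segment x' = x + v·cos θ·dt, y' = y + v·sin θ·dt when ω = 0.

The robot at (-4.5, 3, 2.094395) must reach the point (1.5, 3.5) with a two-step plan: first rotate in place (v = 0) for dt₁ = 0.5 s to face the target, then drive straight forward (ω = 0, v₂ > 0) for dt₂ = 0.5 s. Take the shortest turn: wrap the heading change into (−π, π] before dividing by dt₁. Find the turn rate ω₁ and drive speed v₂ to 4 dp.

ω₁ = -4.0225, v₂ = 12.0416

heading to target = atan2(3.5−3, 1.5−-4.5) = 0.0831
Δθ = wrap(0.0831 − 2.0944) = -2.0113; ω₁ = Δθ/dt₁ = -4.0225
distance = √((1.5−-4.5)² + (3.5−3)²) = 6.0208; v₂ = distance/dt₂ = 12.0416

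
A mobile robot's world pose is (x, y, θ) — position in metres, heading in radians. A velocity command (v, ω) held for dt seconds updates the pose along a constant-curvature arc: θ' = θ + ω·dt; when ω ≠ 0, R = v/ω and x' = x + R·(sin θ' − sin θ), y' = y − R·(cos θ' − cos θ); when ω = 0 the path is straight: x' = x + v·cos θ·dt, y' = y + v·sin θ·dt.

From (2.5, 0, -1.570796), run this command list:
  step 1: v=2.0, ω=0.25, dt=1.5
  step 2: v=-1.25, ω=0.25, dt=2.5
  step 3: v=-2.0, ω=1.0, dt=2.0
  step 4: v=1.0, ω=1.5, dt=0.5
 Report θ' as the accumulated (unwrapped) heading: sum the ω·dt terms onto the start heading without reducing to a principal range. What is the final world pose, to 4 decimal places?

(-2.0686, -1.4798, 2.1792)

step 1: θ'=-1.1958 (R=8.0000) → pose (3.0559, -2.9302, -1.1958)
step 2: θ'=-0.5708 (R=-5.0000) → pose (1.1049, -0.5542, -0.5708)
step 3: θ'=1.4292 (R=-2.0000) → pose (-1.9557, -1.9549, 1.4292)
step 4: θ'=2.1792 (R=0.6667) → pose (-2.0686, -1.4798, 2.1792)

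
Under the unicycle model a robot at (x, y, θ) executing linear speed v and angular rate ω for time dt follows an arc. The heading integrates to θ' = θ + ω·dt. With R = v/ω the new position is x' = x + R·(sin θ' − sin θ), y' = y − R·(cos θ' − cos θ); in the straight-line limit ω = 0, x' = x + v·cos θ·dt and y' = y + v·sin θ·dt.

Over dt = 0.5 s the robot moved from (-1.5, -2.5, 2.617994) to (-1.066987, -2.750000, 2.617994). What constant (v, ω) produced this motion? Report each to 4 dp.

Δθ = 2.617994 − 2.617994 = 0.000000
ω = Δθ/dt = 0.000000/0.5 = 0.0000
ω = 0 → v = (Δx·cos θ + Δy·sin θ)/dt = -1.0000

v = -1.0000, ω = 0.0000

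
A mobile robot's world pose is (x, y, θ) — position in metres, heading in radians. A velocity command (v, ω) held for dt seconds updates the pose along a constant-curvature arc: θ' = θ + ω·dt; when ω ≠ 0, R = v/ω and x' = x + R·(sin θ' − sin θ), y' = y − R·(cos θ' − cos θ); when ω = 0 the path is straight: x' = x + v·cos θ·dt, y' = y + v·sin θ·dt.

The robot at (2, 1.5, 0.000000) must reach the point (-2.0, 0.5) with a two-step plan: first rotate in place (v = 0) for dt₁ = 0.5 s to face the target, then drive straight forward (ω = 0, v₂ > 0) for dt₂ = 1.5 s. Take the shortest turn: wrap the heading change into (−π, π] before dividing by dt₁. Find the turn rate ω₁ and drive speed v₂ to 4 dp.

heading to target = atan2(0.5−1.5, -2−2) = -2.8966
Δθ = wrap(-2.8966 − 0.0000) = -2.8966; ω₁ = Δθ/dt₁ = -5.7932
distance = √((-2−2)² + (0.5−1.5)²) = 4.1231; v₂ = distance/dt₂ = 2.7487

ω₁ = -5.7932, v₂ = 2.7487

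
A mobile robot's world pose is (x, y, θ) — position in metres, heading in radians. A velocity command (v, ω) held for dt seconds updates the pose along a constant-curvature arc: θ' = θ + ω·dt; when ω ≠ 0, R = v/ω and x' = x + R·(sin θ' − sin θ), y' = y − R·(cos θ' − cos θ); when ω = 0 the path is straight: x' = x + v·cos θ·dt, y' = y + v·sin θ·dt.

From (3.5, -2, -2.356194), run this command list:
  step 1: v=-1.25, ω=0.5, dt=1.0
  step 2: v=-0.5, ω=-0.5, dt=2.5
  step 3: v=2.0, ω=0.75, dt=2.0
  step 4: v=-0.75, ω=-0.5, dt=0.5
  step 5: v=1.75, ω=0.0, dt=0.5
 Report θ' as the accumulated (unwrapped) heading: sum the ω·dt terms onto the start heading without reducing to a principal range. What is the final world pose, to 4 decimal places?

step 1: θ'=-1.8562 (R=-2.5000) → pose (4.1311, -0.9361, -1.8562)
step 2: θ'=-3.1062 (R=1.0000) → pose (5.0553, -0.2182, -3.1062)
step 3: θ'=-1.6062 (R=2.6667) → pose (2.4846, -2.7889, -1.6062)
step 4: θ'=-1.8562 (R=1.5000) → pose (2.5444, -2.4196, -1.8562)
step 5: θ'=-1.8562 (straight) → pose (2.2980, -3.2593, -1.8562)

(2.2980, -3.2593, -1.8562)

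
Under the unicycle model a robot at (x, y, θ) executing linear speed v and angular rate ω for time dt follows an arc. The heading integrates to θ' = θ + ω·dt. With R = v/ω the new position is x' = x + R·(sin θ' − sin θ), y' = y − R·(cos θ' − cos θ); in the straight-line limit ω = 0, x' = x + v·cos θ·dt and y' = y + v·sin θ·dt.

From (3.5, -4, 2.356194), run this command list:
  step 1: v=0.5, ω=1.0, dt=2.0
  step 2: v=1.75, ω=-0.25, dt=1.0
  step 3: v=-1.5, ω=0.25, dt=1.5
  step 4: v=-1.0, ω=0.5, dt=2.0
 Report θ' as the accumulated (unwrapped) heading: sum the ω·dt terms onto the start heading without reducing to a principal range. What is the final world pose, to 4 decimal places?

step 1: θ'=4.3562 (R=0.5000) → pose (2.6778, -4.1792, 4.3562)
step 2: θ'=4.1062 (R=-7.0000) → pose (1.8700, -5.7264, 4.1062)
step 3: θ'=4.4812 (R=-6.0000) → pose (2.7794, -3.6828, 4.4812)
step 4: θ'=5.4812 (R=-2.0000) → pose (2.2701, -1.8340, 5.4812)

(2.2701, -1.8340, 5.4812)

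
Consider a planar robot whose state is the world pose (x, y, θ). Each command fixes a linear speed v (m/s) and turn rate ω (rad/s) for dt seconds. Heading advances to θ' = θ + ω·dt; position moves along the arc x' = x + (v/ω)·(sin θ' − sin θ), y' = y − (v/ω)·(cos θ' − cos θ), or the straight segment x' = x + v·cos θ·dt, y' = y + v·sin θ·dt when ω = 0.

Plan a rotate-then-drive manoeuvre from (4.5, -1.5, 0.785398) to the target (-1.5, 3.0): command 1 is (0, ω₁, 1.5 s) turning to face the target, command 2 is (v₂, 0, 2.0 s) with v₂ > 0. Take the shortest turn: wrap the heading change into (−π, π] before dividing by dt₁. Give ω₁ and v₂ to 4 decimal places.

heading to target = atan2(3−-1.5, -1.5−4.5) = 2.4981
Δθ = wrap(2.4981 − 0.7854) = 1.7127; ω₁ = Δθ/dt₁ = 1.1418
distance = √((-1.5−4.5)² + (3−-1.5)²) = 7.5000; v₂ = distance/dt₂ = 3.7500

ω₁ = 1.1418, v₂ = 3.7500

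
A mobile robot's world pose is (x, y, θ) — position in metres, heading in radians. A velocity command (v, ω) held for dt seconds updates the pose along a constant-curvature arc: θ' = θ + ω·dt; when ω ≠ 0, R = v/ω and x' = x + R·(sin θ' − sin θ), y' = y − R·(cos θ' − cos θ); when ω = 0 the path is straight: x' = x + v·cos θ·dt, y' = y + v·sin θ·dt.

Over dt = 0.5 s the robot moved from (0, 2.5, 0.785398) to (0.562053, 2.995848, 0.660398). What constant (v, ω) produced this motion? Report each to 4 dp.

v = 1.5000, ω = -0.2500

Δθ = 0.660398 − 0.785398 = -0.125000
ω = Δθ/dt = -0.125000/0.5 = -0.2500
R = Δx/(sin θ' − sin θ) = -6.0000
v = R·ω = -6.0000·-0.2500 = 1.5000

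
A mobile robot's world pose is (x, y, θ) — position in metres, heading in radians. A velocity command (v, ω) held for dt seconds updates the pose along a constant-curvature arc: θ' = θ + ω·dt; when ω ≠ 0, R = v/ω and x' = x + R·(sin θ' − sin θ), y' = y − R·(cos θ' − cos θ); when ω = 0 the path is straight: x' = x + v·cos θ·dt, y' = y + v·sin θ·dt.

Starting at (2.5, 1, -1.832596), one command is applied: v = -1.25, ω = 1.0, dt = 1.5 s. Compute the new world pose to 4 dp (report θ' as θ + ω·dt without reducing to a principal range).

(1.7007, 2.5050, -0.3326)

θ' = -1.8326 + 1.0·1.5 = -0.3326
R = v/ω = -1.25/1.0 = -1.2500
x' = 2.5 + -1.2500·(sin -0.3326 − sin -1.8326) = 1.7007
y' = 1 − -1.2500·(cos -0.3326 − cos -1.8326) = 2.5050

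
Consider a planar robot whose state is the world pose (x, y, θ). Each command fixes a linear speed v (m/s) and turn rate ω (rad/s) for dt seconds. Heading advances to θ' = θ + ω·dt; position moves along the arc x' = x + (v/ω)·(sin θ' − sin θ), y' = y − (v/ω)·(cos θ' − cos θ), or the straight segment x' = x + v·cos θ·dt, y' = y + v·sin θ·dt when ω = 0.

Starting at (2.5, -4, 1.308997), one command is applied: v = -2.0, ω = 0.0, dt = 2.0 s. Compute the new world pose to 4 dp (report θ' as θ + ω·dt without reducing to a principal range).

θ' = 1.3090 + 0.0·2.0 = 1.3090
ω = 0 → straight: x' = 2.5 + -2.0·cos(1.3090)·2.0 = 1.4647
y' = -4 + -2.0·sin(1.3090)·2.0 = -7.8637

(1.4647, -7.8637, 1.3090)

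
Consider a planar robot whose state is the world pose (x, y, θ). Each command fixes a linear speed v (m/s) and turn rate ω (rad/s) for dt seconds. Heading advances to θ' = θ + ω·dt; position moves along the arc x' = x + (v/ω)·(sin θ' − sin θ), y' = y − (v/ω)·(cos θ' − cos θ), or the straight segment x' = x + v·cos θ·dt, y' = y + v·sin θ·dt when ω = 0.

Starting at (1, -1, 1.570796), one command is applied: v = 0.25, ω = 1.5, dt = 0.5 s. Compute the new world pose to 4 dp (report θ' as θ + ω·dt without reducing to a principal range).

(0.9553, -0.8864, 2.3208)

θ' = 1.5708 + 1.5·0.5 = 2.3208
R = v/ω = 0.25/1.5 = 0.1667
x' = 1 + 0.1667·(sin 2.3208 − sin 1.5708) = 0.9553
y' = -1 − 0.1667·(cos 2.3208 − cos 1.5708) = -0.8864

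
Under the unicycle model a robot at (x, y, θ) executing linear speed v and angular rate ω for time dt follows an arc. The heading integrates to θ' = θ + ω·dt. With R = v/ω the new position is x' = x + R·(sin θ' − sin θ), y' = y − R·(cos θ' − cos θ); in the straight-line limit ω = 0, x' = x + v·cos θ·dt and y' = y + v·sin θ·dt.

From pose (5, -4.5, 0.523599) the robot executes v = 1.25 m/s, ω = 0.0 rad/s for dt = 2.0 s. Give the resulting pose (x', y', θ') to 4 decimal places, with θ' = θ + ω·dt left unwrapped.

(7.1651, -3.2500, 0.5236)

θ' = 0.5236 + 0.0·2.0 = 0.5236
ω = 0 → straight: x' = 5 + 1.25·cos(0.5236)·2.0 = 7.1651
y' = -4.5 + 1.25·sin(0.5236)·2.0 = -3.2500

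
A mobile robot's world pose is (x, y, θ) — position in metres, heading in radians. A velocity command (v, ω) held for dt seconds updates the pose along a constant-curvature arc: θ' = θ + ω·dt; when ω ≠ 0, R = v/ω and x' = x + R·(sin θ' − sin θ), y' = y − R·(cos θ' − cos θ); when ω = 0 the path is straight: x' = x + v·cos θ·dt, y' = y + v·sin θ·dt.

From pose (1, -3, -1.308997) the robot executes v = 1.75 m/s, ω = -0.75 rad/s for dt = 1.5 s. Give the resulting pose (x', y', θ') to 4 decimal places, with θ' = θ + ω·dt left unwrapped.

(0.2629, -5.3771, -2.4340)

θ' = -1.3090 + -0.75·1.5 = -2.4340
R = v/ω = 1.75/-0.75 = -2.3333
x' = 1 + -2.3333·(sin -2.4340 − sin -1.3090) = 0.2629
y' = -3 − -2.3333·(cos -2.4340 − cos -1.3090) = -5.3771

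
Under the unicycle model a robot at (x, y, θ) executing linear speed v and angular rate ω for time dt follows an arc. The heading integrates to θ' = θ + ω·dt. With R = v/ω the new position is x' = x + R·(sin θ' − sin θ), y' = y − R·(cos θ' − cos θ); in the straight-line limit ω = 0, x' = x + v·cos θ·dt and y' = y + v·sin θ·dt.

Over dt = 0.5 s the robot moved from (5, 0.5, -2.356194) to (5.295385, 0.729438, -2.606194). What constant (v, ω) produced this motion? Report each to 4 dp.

Δθ = -2.606194 − -2.356194 = -0.250000
ω = Δθ/dt = -0.250000/0.5 = -0.5000
R = Δx/(sin θ' − sin θ) = 1.5000
v = R·ω = 1.5000·-0.5000 = -0.7500

v = -0.7500, ω = -0.5000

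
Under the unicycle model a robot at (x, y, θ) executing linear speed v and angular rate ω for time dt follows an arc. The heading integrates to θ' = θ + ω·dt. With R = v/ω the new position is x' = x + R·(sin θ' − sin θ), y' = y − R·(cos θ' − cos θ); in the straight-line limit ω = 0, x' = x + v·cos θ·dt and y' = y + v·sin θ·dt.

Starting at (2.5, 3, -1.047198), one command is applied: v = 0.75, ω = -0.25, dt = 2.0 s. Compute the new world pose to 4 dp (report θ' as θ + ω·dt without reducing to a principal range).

θ' = -1.0472 + -0.25·2.0 = -1.5472
R = v/ω = 0.75/-0.25 = -3.0000
x' = 2.5 + -3.0000·(sin -1.5472 − sin -1.0472) = 2.9011
y' = 3 − -3.0000·(cos -1.5472 − cos -1.0472) = 1.5708

(2.9011, 1.5708, -1.5472)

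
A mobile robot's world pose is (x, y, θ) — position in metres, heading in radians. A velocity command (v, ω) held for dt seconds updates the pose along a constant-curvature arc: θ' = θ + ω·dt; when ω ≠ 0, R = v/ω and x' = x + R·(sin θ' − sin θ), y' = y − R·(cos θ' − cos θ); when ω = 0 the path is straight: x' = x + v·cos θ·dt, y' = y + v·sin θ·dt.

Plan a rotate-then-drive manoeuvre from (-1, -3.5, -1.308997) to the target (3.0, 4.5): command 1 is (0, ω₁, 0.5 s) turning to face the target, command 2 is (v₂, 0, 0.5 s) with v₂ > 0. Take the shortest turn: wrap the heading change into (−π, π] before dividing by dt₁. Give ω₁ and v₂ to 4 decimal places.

ω₁ = 4.8323, v₂ = 17.8885

heading to target = atan2(4.5−-3.5, 3−-1) = 1.1071
Δθ = wrap(1.1071 − -1.3090) = 2.4161; ω₁ = Δθ/dt₁ = 4.8323
distance = √((3−-1)² + (4.5−-3.5)²) = 8.9443; v₂ = distance/dt₂ = 17.8885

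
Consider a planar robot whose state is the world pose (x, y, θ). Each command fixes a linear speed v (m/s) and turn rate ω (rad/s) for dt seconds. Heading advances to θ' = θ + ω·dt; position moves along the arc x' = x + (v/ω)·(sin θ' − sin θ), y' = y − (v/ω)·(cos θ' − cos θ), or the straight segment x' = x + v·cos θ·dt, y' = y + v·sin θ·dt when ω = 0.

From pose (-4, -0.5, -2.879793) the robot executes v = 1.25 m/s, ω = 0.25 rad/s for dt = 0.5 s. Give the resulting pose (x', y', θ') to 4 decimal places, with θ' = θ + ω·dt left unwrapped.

θ' = -2.8798 + 0.25·0.5 = -2.7548
R = v/ω = 1.25/0.25 = 5.0000
x' = -4 + 5.0000·(sin -2.7548 − sin -2.8798) = -4.5920
y' = -0.5 − 5.0000·(cos -2.7548 − cos -2.8798) = -0.6990

(-4.5920, -0.6990, -2.7548)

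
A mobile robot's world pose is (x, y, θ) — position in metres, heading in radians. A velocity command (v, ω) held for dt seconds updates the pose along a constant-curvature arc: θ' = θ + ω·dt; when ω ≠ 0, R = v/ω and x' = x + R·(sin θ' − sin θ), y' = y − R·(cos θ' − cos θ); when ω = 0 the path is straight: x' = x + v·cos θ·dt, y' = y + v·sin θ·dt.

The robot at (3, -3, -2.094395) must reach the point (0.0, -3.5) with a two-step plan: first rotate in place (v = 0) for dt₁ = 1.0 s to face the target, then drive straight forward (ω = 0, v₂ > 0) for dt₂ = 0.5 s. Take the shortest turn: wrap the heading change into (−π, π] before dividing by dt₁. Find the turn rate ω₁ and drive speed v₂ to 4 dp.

ω₁ = -0.8820, v₂ = 6.0828

heading to target = atan2(-3.5−-3, 0−3) = -2.9764
Δθ = wrap(-2.9764 − -2.0944) = -0.8820; ω₁ = Δθ/dt₁ = -0.8820
distance = √((0−3)² + (-3.5−-3)²) = 3.0414; v₂ = distance/dt₂ = 6.0828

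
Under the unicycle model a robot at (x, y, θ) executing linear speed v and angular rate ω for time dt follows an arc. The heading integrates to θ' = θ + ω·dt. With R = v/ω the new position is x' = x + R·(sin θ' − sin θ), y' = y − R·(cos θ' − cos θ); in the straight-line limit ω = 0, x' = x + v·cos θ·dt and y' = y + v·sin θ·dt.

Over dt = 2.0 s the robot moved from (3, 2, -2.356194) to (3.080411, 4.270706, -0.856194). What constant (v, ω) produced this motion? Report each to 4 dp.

v = -1.2500, ω = 0.7500

Δθ = -0.856194 − -2.356194 = 1.500000
ω = Δθ/dt = 1.500000/2.0 = 0.7500
R = −Δy/(cos θ' − cos θ) = -1.6667
v = R·ω = -1.6667·0.7500 = -1.2500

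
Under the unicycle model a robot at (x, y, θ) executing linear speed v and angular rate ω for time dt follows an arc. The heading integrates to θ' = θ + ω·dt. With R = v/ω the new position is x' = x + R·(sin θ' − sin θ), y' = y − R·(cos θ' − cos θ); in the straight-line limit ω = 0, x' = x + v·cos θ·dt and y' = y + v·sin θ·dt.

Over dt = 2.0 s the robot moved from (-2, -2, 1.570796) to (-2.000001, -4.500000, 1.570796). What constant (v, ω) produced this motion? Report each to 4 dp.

v = -1.2500, ω = 0.0000

Δθ = 1.570796 − 1.570796 = 0.000000
ω = Δθ/dt = 0.000000/2.0 = 0.0000
ω = 0 → v = (Δx·cos θ + Δy·sin θ)/dt = -1.2500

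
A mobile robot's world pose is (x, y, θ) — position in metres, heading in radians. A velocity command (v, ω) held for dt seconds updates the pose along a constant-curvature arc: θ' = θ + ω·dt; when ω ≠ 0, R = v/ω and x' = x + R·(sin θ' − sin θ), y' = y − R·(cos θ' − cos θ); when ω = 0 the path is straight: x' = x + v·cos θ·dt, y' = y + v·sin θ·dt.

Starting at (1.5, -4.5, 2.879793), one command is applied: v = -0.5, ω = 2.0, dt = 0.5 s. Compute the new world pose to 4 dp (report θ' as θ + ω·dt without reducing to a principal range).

(1.7329, -4.4434, 3.8798)

θ' = 2.8798 + 2.0·0.5 = 3.8798
R = v/ω = -0.5/2.0 = -0.2500
x' = 1.5 + -0.2500·(sin 3.8798 − sin 2.8798) = 1.7329
y' = -4.5 − -0.2500·(cos 3.8798 − cos 2.8798) = -4.4434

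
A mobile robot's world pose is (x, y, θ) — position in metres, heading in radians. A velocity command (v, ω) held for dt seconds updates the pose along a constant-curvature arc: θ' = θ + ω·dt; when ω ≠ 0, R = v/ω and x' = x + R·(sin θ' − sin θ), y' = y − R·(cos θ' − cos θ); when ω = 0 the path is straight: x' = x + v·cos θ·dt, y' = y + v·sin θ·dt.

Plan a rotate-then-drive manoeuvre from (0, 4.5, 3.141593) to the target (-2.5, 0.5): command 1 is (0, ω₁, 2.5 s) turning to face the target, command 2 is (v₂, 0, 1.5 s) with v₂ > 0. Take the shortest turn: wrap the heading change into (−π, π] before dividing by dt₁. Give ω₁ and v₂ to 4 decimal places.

ω₁ = 0.4049, v₂ = 3.1447

heading to target = atan2(0.5−4.5, -2.5−0) = -2.1294
Δθ = wrap(-2.1294 − 3.1416) = 1.0122; ω₁ = Δθ/dt₁ = 0.4049
distance = √((-2.5−0)² + (0.5−4.5)²) = 4.7170; v₂ = distance/dt₂ = 3.1447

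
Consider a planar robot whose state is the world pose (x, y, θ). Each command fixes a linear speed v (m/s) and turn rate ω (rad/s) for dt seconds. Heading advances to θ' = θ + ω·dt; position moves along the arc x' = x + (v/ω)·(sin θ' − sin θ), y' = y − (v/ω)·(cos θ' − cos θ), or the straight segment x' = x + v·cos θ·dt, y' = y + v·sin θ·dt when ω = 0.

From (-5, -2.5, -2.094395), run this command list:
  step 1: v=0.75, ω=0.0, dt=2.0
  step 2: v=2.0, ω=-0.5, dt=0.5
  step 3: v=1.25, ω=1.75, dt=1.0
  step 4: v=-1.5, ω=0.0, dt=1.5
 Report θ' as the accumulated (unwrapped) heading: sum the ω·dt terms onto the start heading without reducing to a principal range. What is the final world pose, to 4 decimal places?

(-8.1056, -4.4247, -0.5944)

step 1: θ'=-2.0944 (straight) → pose (-5.7500, -3.7990, -2.0944)
step 2: θ'=-2.3444 (R=-4.0000) → pose (-6.3525, -4.5939, -2.3444)
step 3: θ'=-0.5944 (R=0.7143) → pose (-6.2415, -5.6848, -0.5944)
step 4: θ'=-0.5944 (straight) → pose (-8.1056, -4.4247, -0.5944)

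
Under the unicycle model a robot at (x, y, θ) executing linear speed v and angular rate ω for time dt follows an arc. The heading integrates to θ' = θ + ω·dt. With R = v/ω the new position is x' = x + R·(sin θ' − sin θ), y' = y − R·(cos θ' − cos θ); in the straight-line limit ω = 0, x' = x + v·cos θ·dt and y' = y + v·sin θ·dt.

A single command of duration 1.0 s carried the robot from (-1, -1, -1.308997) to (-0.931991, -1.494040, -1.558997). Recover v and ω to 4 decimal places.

Δθ = -1.558997 − -1.308997 = -0.250000
ω = Δθ/dt = -0.250000/1.0 = -0.2500
R = −Δy/(cos θ' − cos θ) = -2.0000
v = R·ω = -2.0000·-0.2500 = 0.5000

v = 0.5000, ω = -0.2500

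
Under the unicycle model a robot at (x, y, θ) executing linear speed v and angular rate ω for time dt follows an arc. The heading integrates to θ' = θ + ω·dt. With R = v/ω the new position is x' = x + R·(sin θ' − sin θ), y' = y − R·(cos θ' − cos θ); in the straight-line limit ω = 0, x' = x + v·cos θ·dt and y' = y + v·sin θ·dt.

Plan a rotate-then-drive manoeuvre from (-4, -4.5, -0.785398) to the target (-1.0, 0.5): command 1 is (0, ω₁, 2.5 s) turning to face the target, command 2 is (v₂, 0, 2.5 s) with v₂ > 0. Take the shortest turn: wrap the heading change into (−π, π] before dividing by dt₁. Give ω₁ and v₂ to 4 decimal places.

ω₁ = 0.7263, v₂ = 2.3324

heading to target = atan2(0.5−-4.5, -1−-4) = 1.0304
Δθ = wrap(1.0304 − -0.7854) = 1.8158; ω₁ = Δθ/dt₁ = 0.7263
distance = √((-1−-4)² + (0.5−-4.5)²) = 5.8310; v₂ = distance/dt₂ = 2.3324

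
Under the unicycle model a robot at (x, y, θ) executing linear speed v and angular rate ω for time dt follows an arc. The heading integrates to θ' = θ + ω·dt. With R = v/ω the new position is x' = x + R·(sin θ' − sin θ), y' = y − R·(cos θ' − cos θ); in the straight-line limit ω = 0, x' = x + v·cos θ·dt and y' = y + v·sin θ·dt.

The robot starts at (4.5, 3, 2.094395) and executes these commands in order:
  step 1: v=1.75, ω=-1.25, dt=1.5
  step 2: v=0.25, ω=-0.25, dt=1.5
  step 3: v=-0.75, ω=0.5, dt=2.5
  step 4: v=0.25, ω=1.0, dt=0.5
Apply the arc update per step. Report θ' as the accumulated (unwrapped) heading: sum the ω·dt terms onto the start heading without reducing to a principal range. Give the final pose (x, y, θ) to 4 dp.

step 1: θ'=0.2194 (R=-1.4000) → pose (5.4077, 5.0664, 0.2194)
step 2: θ'=-0.1556 (R=-1.0000) → pose (5.7804, 5.0783, -0.1556)
step 3: θ'=1.0944 (R=-1.5000) → pose (4.2149, 4.2843, 1.0944)
step 4: θ'=1.5944 (R=0.2500) → pose (4.2427, 4.4049, 1.5944)

(4.2427, 4.4049, 1.5944)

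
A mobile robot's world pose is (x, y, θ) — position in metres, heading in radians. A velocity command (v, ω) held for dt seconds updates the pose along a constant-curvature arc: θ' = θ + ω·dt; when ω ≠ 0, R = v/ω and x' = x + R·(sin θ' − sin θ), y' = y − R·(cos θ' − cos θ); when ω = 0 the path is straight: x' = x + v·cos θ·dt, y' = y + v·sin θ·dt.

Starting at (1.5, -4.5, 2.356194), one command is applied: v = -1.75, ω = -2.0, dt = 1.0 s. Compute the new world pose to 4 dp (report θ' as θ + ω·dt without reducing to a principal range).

(1.1864, -5.9388, 0.3562)

θ' = 2.3562 + -2.0·1.0 = 0.3562
R = v/ω = -1.75/-2.0 = 0.8750
x' = 1.5 + 0.8750·(sin 0.3562 − sin 2.3562) = 1.1864
y' = -4.5 − 0.8750·(cos 0.3562 − cos 2.3562) = -5.9388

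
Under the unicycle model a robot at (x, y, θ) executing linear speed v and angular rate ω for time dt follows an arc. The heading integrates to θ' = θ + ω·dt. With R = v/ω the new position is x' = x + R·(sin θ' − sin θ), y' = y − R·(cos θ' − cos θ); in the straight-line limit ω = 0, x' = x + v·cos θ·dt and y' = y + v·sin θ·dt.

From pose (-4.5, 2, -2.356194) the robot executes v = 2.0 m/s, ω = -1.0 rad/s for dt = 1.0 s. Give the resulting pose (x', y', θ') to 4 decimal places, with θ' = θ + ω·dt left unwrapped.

(-6.3401, 1.4601, -3.3562)

θ' = -2.3562 + -1.0·1.0 = -3.3562
R = v/ω = 2.0/-1.0 = -2.0000
x' = -4.5 + -2.0000·(sin -3.3562 − sin -2.3562) = -6.3401
y' = 2 − -2.0000·(cos -3.3562 − cos -2.3562) = 1.4601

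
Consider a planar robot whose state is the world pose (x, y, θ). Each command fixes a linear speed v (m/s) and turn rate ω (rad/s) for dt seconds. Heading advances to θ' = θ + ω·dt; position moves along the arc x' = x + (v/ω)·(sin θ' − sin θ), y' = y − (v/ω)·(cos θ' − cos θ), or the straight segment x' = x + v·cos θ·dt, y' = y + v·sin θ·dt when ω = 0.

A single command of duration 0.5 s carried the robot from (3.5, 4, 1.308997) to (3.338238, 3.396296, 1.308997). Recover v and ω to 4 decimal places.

Δθ = 1.308997 − 1.308997 = 0.000000
ω = Δθ/dt = 0.000000/0.5 = 0.0000
ω = 0 → v = (Δx·cos θ + Δy·sin θ)/dt = -1.2500

v = -1.2500, ω = 0.0000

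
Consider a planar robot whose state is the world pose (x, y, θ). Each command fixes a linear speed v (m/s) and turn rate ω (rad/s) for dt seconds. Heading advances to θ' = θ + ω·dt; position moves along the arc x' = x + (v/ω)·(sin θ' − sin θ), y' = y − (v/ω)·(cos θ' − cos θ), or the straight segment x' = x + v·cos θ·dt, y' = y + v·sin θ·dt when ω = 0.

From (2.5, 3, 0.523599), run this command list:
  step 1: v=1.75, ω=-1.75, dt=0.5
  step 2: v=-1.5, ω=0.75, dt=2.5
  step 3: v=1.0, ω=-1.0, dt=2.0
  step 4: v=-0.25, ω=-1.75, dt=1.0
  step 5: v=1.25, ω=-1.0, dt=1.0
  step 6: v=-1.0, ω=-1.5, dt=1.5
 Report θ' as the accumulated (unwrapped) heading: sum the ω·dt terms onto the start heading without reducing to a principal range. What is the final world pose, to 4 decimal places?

(1.3959, 0.7360, -5.4764)

step 1: θ'=-0.3514 (R=-1.0000) → pose (3.3442, 3.0729, -0.3514)
step 2: θ'=1.5236 (R=-2.0000) → pose (0.6580, 1.2894, 1.5236)
step 3: θ'=-0.4764 (R=-1.0000) → pose (2.1155, 2.1309, -0.4764)
step 4: θ'=-2.2264 (R=0.1429) → pose (2.0678, 2.3450, -2.2264)
step 5: θ'=-3.2264 (R=-1.2500) → pose (0.9710, 1.8615, -3.2264)
step 6: θ'=-5.4764 (R=0.6667) → pose (1.3959, 0.7360, -5.4764)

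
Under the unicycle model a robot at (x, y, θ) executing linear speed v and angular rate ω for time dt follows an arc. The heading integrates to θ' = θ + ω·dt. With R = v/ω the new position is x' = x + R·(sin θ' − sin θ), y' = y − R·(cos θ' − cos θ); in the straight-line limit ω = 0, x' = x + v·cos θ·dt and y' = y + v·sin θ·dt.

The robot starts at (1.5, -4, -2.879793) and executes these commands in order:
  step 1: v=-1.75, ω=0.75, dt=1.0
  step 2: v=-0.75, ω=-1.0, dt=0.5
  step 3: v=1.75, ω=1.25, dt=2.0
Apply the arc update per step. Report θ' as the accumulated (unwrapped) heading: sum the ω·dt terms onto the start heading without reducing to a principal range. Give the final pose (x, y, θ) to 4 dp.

step 1: θ'=-2.1298 (R=-2.3333) → pose (2.8743, -2.9836, -2.1298)
step 2: θ'=-2.6298 (R=0.7500) → pose (3.1428, -2.7275, -2.6298)
step 3: θ'=-0.1298 (R=1.4000) → pose (3.6472, -5.3363, -0.1298)

(3.6472, -5.3363, -0.1298)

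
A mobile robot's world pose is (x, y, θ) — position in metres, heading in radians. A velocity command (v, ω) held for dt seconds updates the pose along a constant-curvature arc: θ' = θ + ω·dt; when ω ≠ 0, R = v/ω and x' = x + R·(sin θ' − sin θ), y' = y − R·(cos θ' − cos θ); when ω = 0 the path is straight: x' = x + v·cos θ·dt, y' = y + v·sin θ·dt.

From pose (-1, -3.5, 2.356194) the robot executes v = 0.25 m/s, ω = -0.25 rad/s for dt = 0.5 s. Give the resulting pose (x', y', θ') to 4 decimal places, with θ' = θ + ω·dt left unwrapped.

(-1.0826, -3.4063, 2.2312)

θ' = 2.3562 + -0.25·0.5 = 2.2312
R = v/ω = 0.25/-0.25 = -1.0000
x' = -1 + -1.0000·(sin 2.2312 − sin 2.3562) = -1.0826
y' = -3.5 − -1.0000·(cos 2.2312 − cos 2.3562) = -3.4063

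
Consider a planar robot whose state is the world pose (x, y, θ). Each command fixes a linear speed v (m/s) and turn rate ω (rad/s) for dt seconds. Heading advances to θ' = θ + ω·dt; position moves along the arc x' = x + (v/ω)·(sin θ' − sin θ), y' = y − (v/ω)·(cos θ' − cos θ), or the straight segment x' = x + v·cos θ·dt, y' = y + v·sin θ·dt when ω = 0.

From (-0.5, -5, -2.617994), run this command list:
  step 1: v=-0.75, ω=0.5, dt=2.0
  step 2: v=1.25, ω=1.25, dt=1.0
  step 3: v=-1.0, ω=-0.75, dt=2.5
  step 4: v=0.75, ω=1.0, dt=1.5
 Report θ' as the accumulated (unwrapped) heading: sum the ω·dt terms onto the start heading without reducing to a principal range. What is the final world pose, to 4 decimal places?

step 1: θ'=-1.6180 (R=-1.5000) → pose (0.2483, -3.7717, -1.6180)
step 2: θ'=-0.3680 (R=1.0000) → pose (0.8875, -4.7520, -0.3680)
step 3: θ'=-2.2430 (R=1.3333) → pose (0.3239, -2.6776, -2.2430)
step 4: θ'=-0.7430 (R=0.7500) → pose (0.4033, -3.6970, -0.7430)

(0.4033, -3.6970, -0.7430)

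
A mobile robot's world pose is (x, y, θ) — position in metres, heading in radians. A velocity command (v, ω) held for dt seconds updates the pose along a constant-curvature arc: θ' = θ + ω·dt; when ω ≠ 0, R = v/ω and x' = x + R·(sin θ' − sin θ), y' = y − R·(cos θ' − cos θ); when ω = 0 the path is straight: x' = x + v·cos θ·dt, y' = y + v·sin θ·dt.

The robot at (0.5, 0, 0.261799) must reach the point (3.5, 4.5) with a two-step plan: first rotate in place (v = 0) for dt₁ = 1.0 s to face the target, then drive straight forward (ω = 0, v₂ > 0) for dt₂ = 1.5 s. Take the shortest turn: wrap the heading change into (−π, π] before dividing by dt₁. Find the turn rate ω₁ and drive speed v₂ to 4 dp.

ω₁ = 0.7210, v₂ = 3.6056

heading to target = atan2(4.5−0, 3.5−0.5) = 0.9828
Δθ = wrap(0.9828 − 0.2618) = 0.7210; ω₁ = Δθ/dt₁ = 0.7210
distance = √((3.5−0.5)² + (4.5−0)²) = 5.4083; v₂ = distance/dt₂ = 3.6056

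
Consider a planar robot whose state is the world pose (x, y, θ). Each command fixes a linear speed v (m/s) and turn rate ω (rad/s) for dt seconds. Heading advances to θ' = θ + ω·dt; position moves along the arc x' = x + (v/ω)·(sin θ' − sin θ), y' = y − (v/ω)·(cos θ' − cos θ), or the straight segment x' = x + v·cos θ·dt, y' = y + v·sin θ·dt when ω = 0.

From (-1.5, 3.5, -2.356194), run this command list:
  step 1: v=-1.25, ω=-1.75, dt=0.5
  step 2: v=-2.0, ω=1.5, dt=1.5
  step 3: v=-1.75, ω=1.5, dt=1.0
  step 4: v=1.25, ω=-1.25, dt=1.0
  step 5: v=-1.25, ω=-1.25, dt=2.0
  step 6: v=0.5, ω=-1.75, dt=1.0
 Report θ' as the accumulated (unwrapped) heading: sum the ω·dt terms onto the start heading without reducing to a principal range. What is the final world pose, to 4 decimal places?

(0.4193, 8.1169, -4.9812)

step 1: θ'=-3.2312 (R=0.7143) → pose (-0.9310, 3.7063, -3.2312)
step 2: θ'=-0.9812 (R=-1.3333) → pose (0.2965, 5.7757, -0.9812)
step 3: θ'=0.5188 (R=-1.1667) → pose (-1.2517, 6.1401, 0.5188)
step 4: θ'=-0.7312 (R=-1.0000) → pose (-0.0881, 6.0161, -0.7312)
step 5: θ'=-3.2312 (R=1.0000) → pose (0.6692, 7.7565, -3.2312)
step 6: θ'=-4.9812 (R=-0.2857) → pose (0.4193, 8.1169, -4.9812)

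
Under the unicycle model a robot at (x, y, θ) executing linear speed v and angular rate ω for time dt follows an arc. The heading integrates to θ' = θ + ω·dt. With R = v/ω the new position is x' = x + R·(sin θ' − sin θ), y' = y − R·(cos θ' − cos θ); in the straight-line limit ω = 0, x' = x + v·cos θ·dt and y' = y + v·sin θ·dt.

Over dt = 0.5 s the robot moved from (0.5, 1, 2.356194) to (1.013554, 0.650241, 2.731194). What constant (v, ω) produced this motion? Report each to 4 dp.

Δθ = 2.731194 − 2.356194 = 0.375000
ω = Δθ/dt = 0.375000/0.5 = 0.7500
R = Δx/(sin θ' − sin θ) = -1.6667
v = R·ω = -1.6667·0.7500 = -1.2500

v = -1.2500, ω = 0.7500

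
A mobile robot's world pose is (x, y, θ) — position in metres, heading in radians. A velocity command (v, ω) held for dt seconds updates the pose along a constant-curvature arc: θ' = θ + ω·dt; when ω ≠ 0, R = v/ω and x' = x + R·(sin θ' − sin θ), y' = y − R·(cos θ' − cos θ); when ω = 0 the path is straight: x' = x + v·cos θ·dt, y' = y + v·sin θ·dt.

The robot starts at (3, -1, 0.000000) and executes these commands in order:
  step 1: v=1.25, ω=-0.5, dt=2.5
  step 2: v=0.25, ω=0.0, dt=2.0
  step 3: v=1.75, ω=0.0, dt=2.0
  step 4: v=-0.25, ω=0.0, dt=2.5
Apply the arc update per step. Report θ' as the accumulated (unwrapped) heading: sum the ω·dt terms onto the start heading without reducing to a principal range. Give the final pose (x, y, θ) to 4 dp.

(6.4367, -5.9145, -1.2500)

step 1: θ'=-1.2500 (R=-2.5000) → pose (5.3725, -2.7117, -1.2500)
step 2: θ'=-1.2500 (straight) → pose (5.5301, -3.1862, -1.2500)
step 3: θ'=-1.2500 (straight) → pose (6.6338, -6.5076, -1.2500)
step 4: θ'=-1.2500 (straight) → pose (6.4367, -5.9145, -1.2500)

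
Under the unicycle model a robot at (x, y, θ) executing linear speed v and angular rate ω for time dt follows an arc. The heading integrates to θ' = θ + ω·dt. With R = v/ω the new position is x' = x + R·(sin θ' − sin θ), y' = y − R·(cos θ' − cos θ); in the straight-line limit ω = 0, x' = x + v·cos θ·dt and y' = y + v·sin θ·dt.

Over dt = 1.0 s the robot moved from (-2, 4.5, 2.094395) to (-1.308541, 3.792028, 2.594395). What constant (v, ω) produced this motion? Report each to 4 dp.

v = -1.0000, ω = 0.5000

Δθ = 2.594395 − 2.094395 = 0.500000
ω = Δθ/dt = 0.500000/1.0 = 0.5000
R = −Δy/(cos θ' − cos θ) = -2.0000
v = R·ω = -2.0000·0.5000 = -1.0000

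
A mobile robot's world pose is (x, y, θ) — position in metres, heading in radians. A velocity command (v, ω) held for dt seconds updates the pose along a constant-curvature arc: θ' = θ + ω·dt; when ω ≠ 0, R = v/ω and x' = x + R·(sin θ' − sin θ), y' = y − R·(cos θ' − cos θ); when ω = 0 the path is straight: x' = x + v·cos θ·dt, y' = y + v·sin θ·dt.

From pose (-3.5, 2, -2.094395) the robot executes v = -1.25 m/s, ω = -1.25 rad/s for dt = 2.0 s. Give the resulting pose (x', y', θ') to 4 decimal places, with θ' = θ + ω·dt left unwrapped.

θ' = -2.0944 + -1.25·2.0 = -4.5944
R = v/ω = -1.25/-1.25 = 1.0000
x' = -3.5 + 1.0000·(sin -4.5944 − sin -2.0944) = -1.6409
y' = 2 − 1.0000·(cos -4.5944 − cos -2.0944) = 1.6177

(-1.6409, 1.6177, -4.5944)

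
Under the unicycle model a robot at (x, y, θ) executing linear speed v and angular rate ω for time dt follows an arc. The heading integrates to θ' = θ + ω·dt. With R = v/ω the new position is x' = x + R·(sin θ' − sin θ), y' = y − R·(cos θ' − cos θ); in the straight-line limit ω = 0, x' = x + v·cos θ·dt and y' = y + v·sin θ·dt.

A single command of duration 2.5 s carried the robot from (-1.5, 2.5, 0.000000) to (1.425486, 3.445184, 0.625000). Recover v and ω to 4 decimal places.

Δθ = 0.625000 − 0.000000 = 0.625000
ω = Δθ/dt = 0.625000/2.5 = 0.2500
R = Δx/(sin θ' − sin θ) = 5.0000
v = R·ω = 5.0000·0.2500 = 1.2500

v = 1.2500, ω = 0.2500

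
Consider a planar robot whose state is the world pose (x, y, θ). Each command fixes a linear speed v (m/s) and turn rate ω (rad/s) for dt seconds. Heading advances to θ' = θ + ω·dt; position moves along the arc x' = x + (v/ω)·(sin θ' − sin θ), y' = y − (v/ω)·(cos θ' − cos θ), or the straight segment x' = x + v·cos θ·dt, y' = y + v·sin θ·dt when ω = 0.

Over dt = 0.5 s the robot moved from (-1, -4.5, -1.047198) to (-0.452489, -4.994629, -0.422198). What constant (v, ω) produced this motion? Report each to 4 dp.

v = 1.5000, ω = 1.2500

Δθ = -0.422198 − -1.047198 = 0.625000
ω = Δθ/dt = 0.625000/0.5 = 1.2500
R = Δx/(sin θ' − sin θ) = 1.2000
v = R·ω = 1.2000·1.2500 = 1.5000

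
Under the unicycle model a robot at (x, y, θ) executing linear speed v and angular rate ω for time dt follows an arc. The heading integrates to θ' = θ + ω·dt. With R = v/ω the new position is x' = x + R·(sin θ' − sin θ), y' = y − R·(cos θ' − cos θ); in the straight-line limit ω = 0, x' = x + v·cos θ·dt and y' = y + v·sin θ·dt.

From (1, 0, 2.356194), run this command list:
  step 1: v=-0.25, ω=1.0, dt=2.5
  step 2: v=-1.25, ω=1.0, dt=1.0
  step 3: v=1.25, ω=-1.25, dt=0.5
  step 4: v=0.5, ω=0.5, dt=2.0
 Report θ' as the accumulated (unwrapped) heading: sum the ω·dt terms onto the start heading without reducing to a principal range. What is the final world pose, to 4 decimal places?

(1.9755, 0.2541, 6.2312)

step 1: θ'=4.8562 (R=-0.2500) → pose (1.4242, 0.2126, 4.8562)
step 2: θ'=5.8562 (R=-1.2500) → pose (0.7048, 1.1712, 5.8562)
step 3: θ'=5.2312 (R=-1.0000) → pose (1.1590, 0.7569, 5.2312)
step 4: θ'=6.2312 (R=1.0000) → pose (1.9755, 0.2541, 6.2312)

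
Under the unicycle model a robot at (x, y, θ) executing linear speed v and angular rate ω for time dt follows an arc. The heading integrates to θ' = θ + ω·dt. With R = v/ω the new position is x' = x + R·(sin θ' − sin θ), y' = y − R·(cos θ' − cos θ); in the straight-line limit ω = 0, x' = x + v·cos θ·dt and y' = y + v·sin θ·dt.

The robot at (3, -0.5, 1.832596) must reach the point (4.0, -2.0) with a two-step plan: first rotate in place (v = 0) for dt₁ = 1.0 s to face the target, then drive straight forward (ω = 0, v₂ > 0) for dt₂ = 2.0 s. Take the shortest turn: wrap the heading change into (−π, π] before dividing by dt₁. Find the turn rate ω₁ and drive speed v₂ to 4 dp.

ω₁ = -2.8154, v₂ = 0.9014

heading to target = atan2(-2−-0.5, 4−3) = -0.9828
Δθ = wrap(-0.9828 − 1.8326) = -2.8154; ω₁ = Δθ/dt₁ = -2.8154
distance = √((4−3)² + (-2−-0.5)²) = 1.8028; v₂ = distance/dt₂ = 0.9014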